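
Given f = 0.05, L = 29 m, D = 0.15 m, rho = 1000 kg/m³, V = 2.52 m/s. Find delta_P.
Formula: \Delta P = f \frac{L}{D} \frac{\rho V^2}{2}
delta_P = 0.05·(29/0.15)·0.5·1000·2.52²/1000 = 30.69 kPa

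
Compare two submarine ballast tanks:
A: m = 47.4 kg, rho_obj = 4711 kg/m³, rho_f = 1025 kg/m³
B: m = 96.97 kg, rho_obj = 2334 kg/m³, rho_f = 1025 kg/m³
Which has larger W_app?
W_app(A) = 363.8 N, W_app(B) = 533.5 N. Answer: B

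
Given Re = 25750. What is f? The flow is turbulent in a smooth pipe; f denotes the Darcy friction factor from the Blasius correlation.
Formula: f = \frac{0.316}{Re^{0.25}}
f = 0.316/25750^0.25 = 0.02495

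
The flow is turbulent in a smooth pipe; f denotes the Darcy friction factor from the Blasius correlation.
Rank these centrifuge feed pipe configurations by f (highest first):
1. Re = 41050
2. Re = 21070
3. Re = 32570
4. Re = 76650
Case 1: f = 0.0222
Case 2: f = 0.02623
Case 3: f = 0.02352
Case 4: f = 0.01899
Ranking (highest first): 2, 3, 1, 4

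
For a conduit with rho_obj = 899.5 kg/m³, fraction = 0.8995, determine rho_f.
Formula: f_{sub} = \frac{\rho_{obj}}{\rho_f}
Substituting knowns: 0.8995 = 899.5/rho_f
Solving for rho_f: rho_f = 899.5/0.8995 = 1000 kg/m³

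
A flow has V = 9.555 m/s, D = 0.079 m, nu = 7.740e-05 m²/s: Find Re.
Formula: Re = \frac{V D}{\nu}
Re = 9.555·0.079/7.740e-05 = 9753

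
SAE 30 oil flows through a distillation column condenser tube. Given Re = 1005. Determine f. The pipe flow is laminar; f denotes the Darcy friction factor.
Formula: f = \frac{64}{Re}
f = 64/1005 = 0.06368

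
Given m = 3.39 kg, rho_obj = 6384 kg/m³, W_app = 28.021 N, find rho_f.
Formula: W_{app} = mg\left(1 - \frac{\rho_f}{\rho_{obj}}\right)
Substituting knowns: 28.021 = 3.39·9.81·(1 − rho_f/6384)
Solving for rho_f: rho_f = 6384·(1 − 28.021/(3.39·9.81)) = 1005 kg/m³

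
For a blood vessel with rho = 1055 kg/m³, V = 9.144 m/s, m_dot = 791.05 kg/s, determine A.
Formula: \dot{m} = \rho A V
Substituting knowns: 791.05 = 1055·A·9.144
Solving for A: A = 791.05/(1055·9.144) = 0.082 m²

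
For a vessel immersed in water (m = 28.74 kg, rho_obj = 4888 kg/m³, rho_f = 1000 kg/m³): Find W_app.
Formula: W_{app} = mg\left(1 - \frac{\rho_f}{\rho_{obj}}\right)
W_app = 28.74·9.81·(1 − 1000/4888) = 224.3 N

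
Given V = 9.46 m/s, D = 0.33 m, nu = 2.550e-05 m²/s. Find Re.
Formula: Re = \frac{V D}{\nu}
Re = 9.46·0.33/2.550e-05 = 122424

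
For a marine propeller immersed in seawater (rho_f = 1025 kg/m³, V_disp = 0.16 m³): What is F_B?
Formula: F_B = \rho_f g V_{disp}
F_B = 1025·9.81·0.16 = 1609 N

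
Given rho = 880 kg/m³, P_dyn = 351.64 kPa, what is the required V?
Formula: P_{dyn} = \frac{1}{2} \rho V^2
Substituting knowns: 351.64 = 0.5·880·V²/1000
Solving for V: V = √(2·(351.64·1000)/880) = 28.27 m/s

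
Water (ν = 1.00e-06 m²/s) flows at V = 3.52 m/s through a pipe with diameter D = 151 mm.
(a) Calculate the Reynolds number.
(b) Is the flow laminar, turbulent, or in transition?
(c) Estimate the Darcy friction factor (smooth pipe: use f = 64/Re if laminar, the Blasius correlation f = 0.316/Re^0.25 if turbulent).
(a) Re = V·D/ν = 3.52·0.151/1.00e-06 = 531520
(b) Flow regime: turbulent (Re > 4000)
(c) Friction factor: f = 0.316/Re^0.25 = 0.316/531520^0.25 = 0.0117 (Blasius is strictly valid for Re ≲ 1e5; used here as the smooth-pipe estimate the problem specifies)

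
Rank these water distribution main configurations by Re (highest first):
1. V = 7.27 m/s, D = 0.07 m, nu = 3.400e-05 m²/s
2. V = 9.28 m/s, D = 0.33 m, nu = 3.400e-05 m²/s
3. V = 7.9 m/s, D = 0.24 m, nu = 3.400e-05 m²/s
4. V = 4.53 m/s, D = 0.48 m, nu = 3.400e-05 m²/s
Case 1: Re = 14968
Case 2: Re = 90071
Case 3: Re = 55765
Case 4: Re = 63953
Ranking (highest first): 2, 4, 3, 1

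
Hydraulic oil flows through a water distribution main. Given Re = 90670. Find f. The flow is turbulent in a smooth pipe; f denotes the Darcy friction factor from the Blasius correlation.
Formula: f = \frac{0.316}{Re^{0.25}}
f = 0.316/90670^0.25 = 0.01821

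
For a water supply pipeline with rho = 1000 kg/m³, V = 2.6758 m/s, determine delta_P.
Formula: V = \sqrt{\frac{2 \Delta P}{\rho}}
Substituting knowns: 2.6758 = √(2·(delta_P·1000)/1000)
Solving for delta_P: delta_P = 2.6758²·1000/2/1000 = 3.58 kPa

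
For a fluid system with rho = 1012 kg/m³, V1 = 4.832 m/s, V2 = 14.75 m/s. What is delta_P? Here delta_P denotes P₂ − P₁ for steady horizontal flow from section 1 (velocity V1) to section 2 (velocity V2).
Formula: \Delta P = \frac{1}{2} \rho (V_1^2 - V_2^2)
delta_P = 0.5·1012·(4.832² − 14.75²)/1000 = -98.27 kPa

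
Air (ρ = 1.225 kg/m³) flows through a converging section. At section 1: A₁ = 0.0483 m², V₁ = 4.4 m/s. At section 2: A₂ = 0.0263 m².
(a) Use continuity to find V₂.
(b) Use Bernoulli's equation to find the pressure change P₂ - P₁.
(a) Continuity: A₁V₁=A₂V₂ -> V₂=A₁V₁/A₂=0.0483*4.4/0.0263=8.08 m/s
(b) Bernoulli: P₂-P₁=0.5*rho*(V₁^2-V₂^2)/1000=0.5*1.225*(4.4^2-8.08^2)/1000=-0.02813 kPa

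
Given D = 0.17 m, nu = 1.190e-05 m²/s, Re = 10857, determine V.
Formula: Re = \frac{V D}{\nu}
Substituting knowns: 10857 = V·0.17/1.190e-05
Solving for V: V = 10857·1.190e-05/0.17 = 0.76 m/s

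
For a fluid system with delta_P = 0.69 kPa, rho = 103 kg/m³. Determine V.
Formula: V = \sqrt{\frac{2 \Delta P}{\rho}}
V = √(2·(0.69·1000)/103) = 3.66 m/s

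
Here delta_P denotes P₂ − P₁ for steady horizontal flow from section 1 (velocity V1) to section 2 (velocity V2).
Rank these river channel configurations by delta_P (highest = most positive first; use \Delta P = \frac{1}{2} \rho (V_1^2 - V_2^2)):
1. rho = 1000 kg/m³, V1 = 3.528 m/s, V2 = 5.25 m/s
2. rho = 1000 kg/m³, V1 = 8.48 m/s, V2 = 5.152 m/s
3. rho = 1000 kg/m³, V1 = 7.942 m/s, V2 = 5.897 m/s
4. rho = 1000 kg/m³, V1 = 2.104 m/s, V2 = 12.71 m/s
Case 1: delta_P = -7.558 kPa
Case 2: delta_P = 22.68 kPa
Case 3: delta_P = 14.15 kPa
Case 4: delta_P = -78.56 kPa
Ranking (highest first): 2, 3, 1, 4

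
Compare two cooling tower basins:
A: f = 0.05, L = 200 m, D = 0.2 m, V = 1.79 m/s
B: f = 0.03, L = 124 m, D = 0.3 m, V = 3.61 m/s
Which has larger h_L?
h_L(A) = 8.165 m, h_L(B) = 8.236 m. Answer: B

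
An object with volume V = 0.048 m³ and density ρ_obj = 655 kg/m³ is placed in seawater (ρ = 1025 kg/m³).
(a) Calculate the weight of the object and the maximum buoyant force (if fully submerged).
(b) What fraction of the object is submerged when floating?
(a) W=rho_obj*g*V=655*9.81*0.048=308.4 N; F_B(max)=rho*g*V=1025*9.81*0.048=482.7 N
(b) Floating fraction=rho_obj/rho=655/1025=0.639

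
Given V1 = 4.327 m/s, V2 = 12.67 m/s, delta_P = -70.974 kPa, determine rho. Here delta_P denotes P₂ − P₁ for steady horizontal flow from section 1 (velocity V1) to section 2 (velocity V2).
Formula: \Delta P = \frac{1}{2} \rho (V_1^2 - V_2^2)
Substituting knowns: -70.974 = 0.5·rho·(4.327² − 12.67²)/1000
Solving for rho: rho = 2·(-70.974·1000)/(4.327² − 12.67²) = 1001 kg/m³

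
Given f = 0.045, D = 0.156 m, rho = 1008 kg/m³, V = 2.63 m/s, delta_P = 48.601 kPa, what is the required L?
Formula: \Delta P = f \frac{L}{D} \frac{\rho V^2}{2}
Substituting knowns: 48.601 = 0.045·(L/0.156)·0.5·1008·2.63²/1000
Solving for L: L = (48.601·1000)·0.156/(0.045·0.5·1008·2.63²) = 48.33 m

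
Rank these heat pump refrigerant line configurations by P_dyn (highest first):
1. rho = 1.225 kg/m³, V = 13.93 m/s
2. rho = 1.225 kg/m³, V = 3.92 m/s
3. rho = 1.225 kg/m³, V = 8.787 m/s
Case 1: P_dyn = 0.1189 kPa
Case 2: P_dyn = 0.009412 kPa
Case 3: P_dyn = 0.04729 kPa
Ranking (highest first): 1, 3, 2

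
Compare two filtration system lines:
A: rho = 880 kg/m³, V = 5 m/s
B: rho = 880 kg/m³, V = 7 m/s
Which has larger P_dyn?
P_dyn(A) = 11 kPa, P_dyn(B) = 21.56 kPa. Answer: B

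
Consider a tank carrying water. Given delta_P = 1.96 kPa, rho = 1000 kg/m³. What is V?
Formula: V = \sqrt{\frac{2 \Delta P}{\rho}}
V = √(2·(1.96·1000)/1000) = 1.98 m/s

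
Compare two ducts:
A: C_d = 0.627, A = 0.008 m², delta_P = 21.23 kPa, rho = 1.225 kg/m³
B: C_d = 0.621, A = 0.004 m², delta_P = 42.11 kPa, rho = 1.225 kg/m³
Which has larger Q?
Q(A) = 933.9 L/s, Q(B) = 651.3 L/s. Answer: A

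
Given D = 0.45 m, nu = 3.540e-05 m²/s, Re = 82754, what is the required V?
Formula: Re = \frac{V D}{\nu}
Substituting knowns: 82754 = V·0.45/3.540e-05
Solving for V: V = 82754·3.540e-05/0.45 = 6.51 m/s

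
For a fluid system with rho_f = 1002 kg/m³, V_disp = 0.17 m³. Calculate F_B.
Formula: F_B = \rho_f g V_{disp}
F_B = 1002·9.81·0.17 = 1671 N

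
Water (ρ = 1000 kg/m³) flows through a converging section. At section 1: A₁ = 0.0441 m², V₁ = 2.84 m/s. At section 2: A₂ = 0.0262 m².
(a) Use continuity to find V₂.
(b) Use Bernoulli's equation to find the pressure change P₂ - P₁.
(a) Continuity: A₁V₁=A₂V₂ -> V₂=A₁V₁/A₂=0.0441*2.84/0.0262=4.78 m/s
(b) Bernoulli: P₂-P₁=0.5*rho*(V₁^2-V₂^2)/1000=0.5*1000*(2.84^2-4.78^2)/1000=-7.391 kPa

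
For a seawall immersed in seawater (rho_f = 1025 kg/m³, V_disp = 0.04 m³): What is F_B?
Formula: F_B = \rho_f g V_{disp}
F_B = 1025·9.81·0.04 = 402.2 N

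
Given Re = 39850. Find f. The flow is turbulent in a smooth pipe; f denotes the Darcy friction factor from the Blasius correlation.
Formula: f = \frac{0.316}{Re^{0.25}}
f = 0.316/39850^0.25 = 0.02237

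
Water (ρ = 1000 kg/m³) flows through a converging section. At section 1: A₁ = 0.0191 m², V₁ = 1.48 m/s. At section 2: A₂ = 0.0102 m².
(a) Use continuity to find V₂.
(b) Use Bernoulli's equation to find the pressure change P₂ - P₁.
(a) Continuity: A₁V₁=A₂V₂ -> V₂=A₁V₁/A₂=0.0191*1.48/0.0102=2.77 m/s
(b) Bernoulli: P₂-P₁=0.5*rho*(V₁^2-V₂^2)/1000=0.5*1000*(1.48^2-2.77^2)/1000=-2.741 kPa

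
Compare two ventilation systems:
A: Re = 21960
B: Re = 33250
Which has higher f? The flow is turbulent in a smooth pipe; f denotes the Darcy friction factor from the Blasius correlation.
f(A) = 0.02596, f(B) = 0.0234. Answer: A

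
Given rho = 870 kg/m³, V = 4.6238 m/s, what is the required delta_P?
Formula: V = \sqrt{\frac{2 \Delta P}{\rho}}
Substituting knowns: 4.6238 = √(2·(delta_P·1000)/870)
Solving for delta_P: delta_P = 4.6238²·870/2/1000 = 9.3 kPa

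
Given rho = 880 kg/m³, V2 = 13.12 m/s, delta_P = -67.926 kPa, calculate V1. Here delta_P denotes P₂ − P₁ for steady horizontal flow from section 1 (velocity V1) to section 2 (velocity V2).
Formula: \Delta P = \frac{1}{2} \rho (V_1^2 - V_2^2)
Substituting knowns: -67.926 = 0.5·880·(V1² − 13.12²)/1000
Solving for V1: V1 = √(13.12² + 2·(-67.926·1000)/880) = 4.214 m/s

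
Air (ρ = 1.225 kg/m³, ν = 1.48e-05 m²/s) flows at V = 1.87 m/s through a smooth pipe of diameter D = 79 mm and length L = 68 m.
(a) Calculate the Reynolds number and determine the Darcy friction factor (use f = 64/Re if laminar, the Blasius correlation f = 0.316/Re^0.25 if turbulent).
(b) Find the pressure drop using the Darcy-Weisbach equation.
(a) Re = V·D/ν = 1.87·0.079/1.48e-05 = 9981.8 → turbulent (Re > 4000); f = 0.316/Re^0.25 = 0.316/9981.8^0.25 = 0.031614
(b) Darcy-Weisbach: ΔP = f·(L/D)·½ρV²/1000 = 0.031614·(68/0.079)·½·1.225·1.87²/1000 = 0.05828 kPa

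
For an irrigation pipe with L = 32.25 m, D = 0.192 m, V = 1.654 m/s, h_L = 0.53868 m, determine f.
Formula: h_L = f \frac{L}{D} \frac{V^2}{2g}
Substituting knowns: 0.53868 = f·(32.25/0.192)·1.654²/(2·9.81)
Solving for f: f = 0.53868·2·9.81/((32.25/0.192)·1.654²) = 0.023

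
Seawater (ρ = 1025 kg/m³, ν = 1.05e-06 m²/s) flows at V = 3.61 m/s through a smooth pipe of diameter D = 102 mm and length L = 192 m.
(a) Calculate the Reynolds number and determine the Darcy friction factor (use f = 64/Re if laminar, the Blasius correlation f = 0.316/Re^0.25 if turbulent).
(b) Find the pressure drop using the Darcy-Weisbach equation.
(a) Re = V·D/ν = 3.61·0.102/1.05e-06 = 350690 → turbulent (Re > 4000); f = 0.316/Re^0.25 = 0.316/350690^0.25 = 0.012985 (Blasius is strictly valid for Re ≲ 1e5; used here as the smooth-pipe estimate the problem specifies)
(b) Darcy-Weisbach: ΔP = f·(L/D)·½ρV²/1000 = 0.012985·(192/0.102)·½·1025·3.61²/1000 = 163.2 kPa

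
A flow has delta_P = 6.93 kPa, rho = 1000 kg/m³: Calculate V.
Formula: V = \sqrt{\frac{2 \Delta P}{\rho}}
V = √(2·(6.93·1000)/1000) = 3.723 m/s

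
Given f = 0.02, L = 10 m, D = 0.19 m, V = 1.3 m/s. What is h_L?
Formula: h_L = f \frac{L}{D} \frac{V^2}{2g}
h_L = 0.02·(10/0.19)·1.3²/(2·9.81) = 0.09067 m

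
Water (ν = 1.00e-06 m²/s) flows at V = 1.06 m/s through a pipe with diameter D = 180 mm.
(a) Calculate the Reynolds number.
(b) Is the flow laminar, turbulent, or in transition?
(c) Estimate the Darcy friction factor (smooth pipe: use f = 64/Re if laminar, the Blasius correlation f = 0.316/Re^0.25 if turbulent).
(a) Re = V·D/ν = 1.06·0.18/1.00e-06 = 190800
(b) Flow regime: turbulent (Re > 4000)
(c) Friction factor: f = 0.316/Re^0.25 = 0.316/190800^0.25 = 0.01512 (Blasius is strictly valid for Re ≲ 1e5; used here as the smooth-pipe estimate the problem specifies)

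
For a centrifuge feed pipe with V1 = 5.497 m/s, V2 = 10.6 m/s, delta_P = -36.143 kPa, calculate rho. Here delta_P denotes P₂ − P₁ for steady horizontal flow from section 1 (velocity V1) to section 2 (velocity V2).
Formula: \Delta P = \frac{1}{2} \rho (V_1^2 - V_2^2)
Substituting knowns: -36.143 = 0.5·rho·(5.497² − 10.6²)/1000
Solving for rho: rho = 2·(-36.143·1000)/(5.497² − 10.6²) = 880 kg/m³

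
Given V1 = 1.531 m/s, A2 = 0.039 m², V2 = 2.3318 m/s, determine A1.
Formula: V_2 = \frac{A_1 V_1}{A_2}
Substituting knowns: 2.3318 = A1·1.531/0.039
Solving for A1: A1 = 2.3318·0.039/1.531 = 0.0594 m²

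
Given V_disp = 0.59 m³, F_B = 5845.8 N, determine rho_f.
Formula: F_B = \rho_f g V_{disp}
Substituting knowns: 5845.8 = rho_f·9.81·0.59
Solving for rho_f: rho_f = 5845.8/(9.81·0.59) = 1010 kg/m³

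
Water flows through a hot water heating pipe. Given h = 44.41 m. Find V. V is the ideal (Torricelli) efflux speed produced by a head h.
Formula: V = \sqrt{2 g h}
V = √(2·9.81·44.41) = 29.52 m/s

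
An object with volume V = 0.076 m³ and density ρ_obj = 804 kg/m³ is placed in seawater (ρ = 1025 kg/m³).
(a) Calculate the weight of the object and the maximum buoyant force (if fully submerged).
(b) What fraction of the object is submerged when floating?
(a) W=rho_obj*g*V=804*9.81*0.076=599.4 N; F_B(max)=rho*g*V=1025*9.81*0.076=764.2 N
(b) Floating fraction=rho_obj/rho=804/1025=0.784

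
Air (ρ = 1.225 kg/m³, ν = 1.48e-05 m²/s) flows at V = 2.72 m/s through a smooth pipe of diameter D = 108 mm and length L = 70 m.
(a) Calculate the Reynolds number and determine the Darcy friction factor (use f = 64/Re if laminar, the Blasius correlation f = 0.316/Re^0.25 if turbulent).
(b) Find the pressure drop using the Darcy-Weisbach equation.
(a) Re = V·D/ν = 2.72·0.108/1.48e-05 = 19849 → turbulent (Re > 4000); f = 0.316/Re^0.25 = 0.316/19849^0.25 = 0.026623
(b) Darcy-Weisbach: ΔP = f·(L/D)·½ρV²/1000 = 0.026623·(70/0.108)·½·1.225·2.72²/1000 = 0.07819 kPa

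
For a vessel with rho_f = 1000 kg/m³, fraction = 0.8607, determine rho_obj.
Formula: f_{sub} = \frac{\rho_{obj}}{\rho_f}
Substituting knowns: 0.8607 = rho_obj/1000
Solving for rho_obj: rho_obj = 0.8607·1000 = 860.7 kg/m³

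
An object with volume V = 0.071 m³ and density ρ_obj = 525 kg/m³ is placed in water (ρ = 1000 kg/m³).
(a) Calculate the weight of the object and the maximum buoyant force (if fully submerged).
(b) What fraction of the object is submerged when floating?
(a) W=rho_obj*g*V=525*9.81*0.071=365.7 N; F_B(max)=rho*g*V=1000*9.81*0.071=696.5 N
(b) Floating fraction=rho_obj/rho=525/1000=0.525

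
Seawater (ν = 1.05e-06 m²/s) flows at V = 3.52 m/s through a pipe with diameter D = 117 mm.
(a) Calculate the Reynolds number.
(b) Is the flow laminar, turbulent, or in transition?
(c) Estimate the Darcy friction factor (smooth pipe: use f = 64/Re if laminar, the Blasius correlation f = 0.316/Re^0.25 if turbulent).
(a) Re = V·D/ν = 3.52·0.117/1.05e-06 = 392230
(b) Flow regime: turbulent (Re > 4000)
(c) Friction factor: f = 0.316/Re^0.25 = 0.316/392230^0.25 = 0.01263 (Blasius is strictly valid for Re ≲ 1e5; used here as the smooth-pipe estimate the problem specifies)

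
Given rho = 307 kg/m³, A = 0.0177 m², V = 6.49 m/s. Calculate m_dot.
Formula: \dot{m} = \rho A V
m_dot = 307·0.0177·6.49 = 35.27 kg/s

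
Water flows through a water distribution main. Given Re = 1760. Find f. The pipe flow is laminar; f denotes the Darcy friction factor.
Formula: f = \frac{64}{Re}
f = 64/1760 = 0.03636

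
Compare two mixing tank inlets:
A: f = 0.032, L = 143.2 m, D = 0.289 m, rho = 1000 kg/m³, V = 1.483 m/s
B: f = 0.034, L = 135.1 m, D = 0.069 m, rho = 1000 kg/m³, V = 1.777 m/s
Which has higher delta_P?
delta_P(A) = 17.44 kPa, delta_P(B) = 105.1 kPa. Answer: B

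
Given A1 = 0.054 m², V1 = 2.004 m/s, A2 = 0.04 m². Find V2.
Formula: V_2 = \frac{A_1 V_1}{A_2}
V2 = 0.054·2.004/0.04 = 2.705 m/s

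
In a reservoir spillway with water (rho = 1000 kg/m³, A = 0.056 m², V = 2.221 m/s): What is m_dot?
Formula: \dot{m} = \rho A V
m_dot = 1000·0.056·2.221 = 124.4 kg/s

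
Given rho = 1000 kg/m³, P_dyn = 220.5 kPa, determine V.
Formula: P_{dyn} = \frac{1}{2} \rho V^2
Substituting knowns: 220.5 = 0.5·1000·V²/1000
Solving for V: V = √(2·(220.5·1000)/1000) = 21 m/s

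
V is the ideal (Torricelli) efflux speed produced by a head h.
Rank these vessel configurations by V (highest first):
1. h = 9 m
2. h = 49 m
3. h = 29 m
Case 1: V = 13.29 m/s
Case 2: V = 31.01 m/s
Case 3: V = 23.85 m/s
Ranking (highest first): 2, 3, 1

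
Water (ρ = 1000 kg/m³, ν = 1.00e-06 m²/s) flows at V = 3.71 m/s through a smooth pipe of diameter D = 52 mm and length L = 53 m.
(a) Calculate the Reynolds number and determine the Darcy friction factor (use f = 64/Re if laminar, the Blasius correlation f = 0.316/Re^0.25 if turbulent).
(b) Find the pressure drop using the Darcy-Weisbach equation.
(a) Re = V·D/ν = 3.71·0.052/1.00e-06 = 192920 → turbulent (Re > 4000); f = 0.316/Re^0.25 = 0.316/192920^0.25 = 0.015078 (Blasius is strictly valid for Re ≲ 1e5; used here as the smooth-pipe estimate the problem specifies)
(b) Darcy-Weisbach: ΔP = f·(L/D)·½ρV²/1000 = 0.015078·(53/0.052)·½·1000·3.71²/1000 = 105.8 kPa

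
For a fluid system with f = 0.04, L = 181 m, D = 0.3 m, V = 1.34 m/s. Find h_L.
Formula: h_L = f \frac{L}{D} \frac{V^2}{2g}
h_L = 0.04·(181/0.3)·1.34²/(2·9.81) = 2.209 m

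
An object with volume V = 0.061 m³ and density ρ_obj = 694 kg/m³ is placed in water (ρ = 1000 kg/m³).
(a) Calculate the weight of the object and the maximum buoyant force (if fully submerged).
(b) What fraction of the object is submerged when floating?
(a) W=rho_obj*g*V=694*9.81*0.061=415.3 N; F_B(max)=rho*g*V=1000*9.81*0.061=598.4 N
(b) Floating fraction=rho_obj/rho=694/1000=0.694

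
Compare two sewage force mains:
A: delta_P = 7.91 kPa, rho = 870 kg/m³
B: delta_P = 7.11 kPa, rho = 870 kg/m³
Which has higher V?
V(A) = 4.264 m/s, V(B) = 4.043 m/s. Answer: A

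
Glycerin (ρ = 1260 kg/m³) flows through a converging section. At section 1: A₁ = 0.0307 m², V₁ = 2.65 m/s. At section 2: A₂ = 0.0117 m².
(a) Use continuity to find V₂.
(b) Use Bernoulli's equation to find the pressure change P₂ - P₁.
(a) Continuity: A₁V₁=A₂V₂ -> V₂=A₁V₁/A₂=0.0307*2.65/0.0117=6.95 m/s
(b) Bernoulli: P₂-P₁=0.5*rho*(V₁^2-V₂^2)/1000=0.5*1260*(2.65^2-6.95^2)/1000=-26.01 kPa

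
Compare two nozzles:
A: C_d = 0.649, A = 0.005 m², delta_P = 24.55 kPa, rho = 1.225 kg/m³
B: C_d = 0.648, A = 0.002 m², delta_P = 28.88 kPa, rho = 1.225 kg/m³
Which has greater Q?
Q(A) = 649.7 L/s, Q(B) = 281.4 L/s. Answer: A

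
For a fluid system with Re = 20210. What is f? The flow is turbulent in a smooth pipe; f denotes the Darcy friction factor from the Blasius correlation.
Formula: f = \frac{0.316}{Re^{0.25}}
f = 0.316/20210^0.25 = 0.0265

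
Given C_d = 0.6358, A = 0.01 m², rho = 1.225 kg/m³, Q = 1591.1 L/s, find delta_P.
Formula: Q = C_d A \sqrt{\frac{2 \Delta P}{\rho}}
Substituting knowns: 1591.1 = 0.6358·0.01·√(2·(delta_P·1000)/1.225)·1000
Solving for delta_P: delta_P = ((1591.1/1000)/(0.6358·0.01))²·1.225/2/1000 = 38.36 kPa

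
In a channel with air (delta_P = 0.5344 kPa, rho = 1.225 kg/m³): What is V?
Formula: V = \sqrt{\frac{2 \Delta P}{\rho}}
V = √(2·(0.5344·1000)/1.225) = 29.54 m/s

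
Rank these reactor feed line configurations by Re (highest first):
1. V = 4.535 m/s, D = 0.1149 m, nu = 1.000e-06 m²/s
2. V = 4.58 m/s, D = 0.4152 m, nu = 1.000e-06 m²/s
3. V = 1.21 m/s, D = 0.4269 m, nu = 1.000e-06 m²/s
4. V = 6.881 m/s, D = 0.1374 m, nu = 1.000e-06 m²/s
Case 1: Re = 521072
Case 2: Re = 1.902e+06
Case 3: Re = 516549
Case 4: Re = 945449
Ranking (highest first): 2, 4, 1, 3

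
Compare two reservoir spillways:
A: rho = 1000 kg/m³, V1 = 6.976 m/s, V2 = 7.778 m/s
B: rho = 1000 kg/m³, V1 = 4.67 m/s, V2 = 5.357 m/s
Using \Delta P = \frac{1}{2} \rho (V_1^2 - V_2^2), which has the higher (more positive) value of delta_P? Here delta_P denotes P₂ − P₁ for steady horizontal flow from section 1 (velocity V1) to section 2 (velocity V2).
delta_P(A) = -5.916 kPa, delta_P(B) = -3.444 kPa. Answer: B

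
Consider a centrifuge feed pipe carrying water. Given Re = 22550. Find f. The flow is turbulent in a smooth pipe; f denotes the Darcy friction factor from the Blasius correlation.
Formula: f = \frac{0.316}{Re^{0.25}}
f = 0.316/22550^0.25 = 0.02579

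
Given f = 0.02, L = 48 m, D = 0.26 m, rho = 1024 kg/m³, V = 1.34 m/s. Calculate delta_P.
Formula: \Delta P = f \frac{L}{D} \frac{\rho V^2}{2}
delta_P = 0.02·(48/0.26)·0.5·1024·1.34²/1000 = 3.395 kPa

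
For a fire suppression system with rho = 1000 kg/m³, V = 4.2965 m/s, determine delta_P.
Formula: V = \sqrt{\frac{2 \Delta P}{\rho}}
Substituting knowns: 4.2965 = √(2·(delta_P·1000)/1000)
Solving for delta_P: delta_P = 4.2965²·1000/2/1000 = 9.23 kPa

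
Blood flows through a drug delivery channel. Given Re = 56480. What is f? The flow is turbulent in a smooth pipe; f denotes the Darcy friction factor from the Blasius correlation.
Formula: f = \frac{0.316}{Re^{0.25}}
f = 0.316/56480^0.25 = 0.0205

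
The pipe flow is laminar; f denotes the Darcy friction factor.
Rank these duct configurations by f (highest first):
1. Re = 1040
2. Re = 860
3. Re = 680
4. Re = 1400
Case 1: f = 0.06154
Case 2: f = 0.07442
Case 3: f = 0.09412
Case 4: f = 0.04571
Ranking (highest first): 3, 2, 1, 4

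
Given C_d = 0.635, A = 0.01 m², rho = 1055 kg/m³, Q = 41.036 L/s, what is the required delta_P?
Formula: Q = C_d A \sqrt{\frac{2 \Delta P}{\rho}}
Substituting knowns: 41.036 = 0.635·0.01·√(2·(delta_P·1000)/1055)·1000
Solving for delta_P: delta_P = ((41.036/1000)/(0.635·0.01))²·1055/2/1000 = 22.03 kPa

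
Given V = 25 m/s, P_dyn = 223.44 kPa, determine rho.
Formula: P_{dyn} = \frac{1}{2} \rho V^2
Substituting knowns: 223.44 = 0.5·rho·25²/1000
Solving for rho: rho = 2·(223.44·1000)/25² = 715 kg/m³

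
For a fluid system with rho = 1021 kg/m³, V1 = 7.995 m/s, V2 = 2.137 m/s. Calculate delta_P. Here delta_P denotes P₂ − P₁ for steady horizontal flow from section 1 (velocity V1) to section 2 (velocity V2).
Formula: \Delta P = \frac{1}{2} \rho (V_1^2 - V_2^2)
delta_P = 0.5·1021·(7.995² − 2.137²)/1000 = 30.3 kPa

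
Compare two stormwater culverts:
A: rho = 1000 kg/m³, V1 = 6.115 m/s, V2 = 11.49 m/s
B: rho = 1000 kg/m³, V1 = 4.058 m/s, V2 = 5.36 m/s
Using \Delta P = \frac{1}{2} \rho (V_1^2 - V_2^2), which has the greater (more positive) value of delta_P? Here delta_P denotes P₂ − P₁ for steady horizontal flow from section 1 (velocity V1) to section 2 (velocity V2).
delta_P(A) = -47.31 kPa, delta_P(B) = -6.131 kPa. Answer: B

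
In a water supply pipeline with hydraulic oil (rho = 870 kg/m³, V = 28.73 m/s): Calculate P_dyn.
Formula: P_{dyn} = \frac{1}{2} \rho V^2
P_dyn = 0.5·870·28.73²/1000 = 359.1 kPa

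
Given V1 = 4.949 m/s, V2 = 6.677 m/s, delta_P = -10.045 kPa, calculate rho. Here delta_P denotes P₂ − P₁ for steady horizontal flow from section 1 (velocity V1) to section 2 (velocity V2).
Formula: \Delta P = \frac{1}{2} \rho (V_1^2 - V_2^2)
Substituting knowns: -10.045 = 0.5·rho·(4.949² − 6.677²)/1000
Solving for rho: rho = 2·(-10.045·1000)/(4.949² − 6.677²) = 1000 kg/m³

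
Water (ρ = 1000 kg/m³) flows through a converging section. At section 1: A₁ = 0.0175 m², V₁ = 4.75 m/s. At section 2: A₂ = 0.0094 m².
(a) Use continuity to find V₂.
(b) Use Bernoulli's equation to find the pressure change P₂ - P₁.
(a) Continuity: A₁V₁=A₂V₂ -> V₂=A₁V₁/A₂=0.0175*4.75/0.0094=8.84 m/s
(b) Bernoulli: P₂-P₁=0.5*rho*(V₁^2-V₂^2)/1000=0.5*1000*(4.75^2-8.84^2)/1000=-27.79 kPa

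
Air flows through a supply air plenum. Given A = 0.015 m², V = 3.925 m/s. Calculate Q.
Formula: Q = A V
Q = 0.015·3.925·1000 = 58.88 L/s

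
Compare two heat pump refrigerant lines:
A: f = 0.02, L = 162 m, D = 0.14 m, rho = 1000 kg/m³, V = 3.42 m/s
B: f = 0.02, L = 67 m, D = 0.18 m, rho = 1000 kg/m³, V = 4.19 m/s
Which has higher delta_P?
delta_P(A) = 135.3 kPa, delta_P(B) = 65.35 kPa. Answer: A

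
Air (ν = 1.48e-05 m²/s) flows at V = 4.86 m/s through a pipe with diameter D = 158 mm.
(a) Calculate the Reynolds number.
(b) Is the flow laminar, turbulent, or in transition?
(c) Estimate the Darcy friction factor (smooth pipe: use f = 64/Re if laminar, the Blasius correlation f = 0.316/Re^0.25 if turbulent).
(a) Re = V·D/ν = 4.86·0.158/1.48e-05 = 51884
(b) Flow regime: turbulent (Re > 4000)
(c) Friction factor: f = 0.316/Re^0.25 = 0.316/51884^0.25 = 0.02094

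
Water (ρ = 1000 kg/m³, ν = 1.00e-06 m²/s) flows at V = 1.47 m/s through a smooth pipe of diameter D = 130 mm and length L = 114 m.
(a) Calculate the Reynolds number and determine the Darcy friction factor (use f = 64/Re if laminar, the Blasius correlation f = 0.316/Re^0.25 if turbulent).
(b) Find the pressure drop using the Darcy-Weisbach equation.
(a) Re = V·D/ν = 1.47·0.13/1.00e-06 = 191100 → turbulent (Re > 4000); f = 0.316/Re^0.25 = 0.316/191100^0.25 = 0.015114 (Blasius is strictly valid for Re ≲ 1e5; used here as the smooth-pipe estimate the problem specifies)
(b) Darcy-Weisbach: ΔP = f·(L/D)·½ρV²/1000 = 0.015114·(114/0.130)·½·1000·1.47²/1000 = 14.32 kPa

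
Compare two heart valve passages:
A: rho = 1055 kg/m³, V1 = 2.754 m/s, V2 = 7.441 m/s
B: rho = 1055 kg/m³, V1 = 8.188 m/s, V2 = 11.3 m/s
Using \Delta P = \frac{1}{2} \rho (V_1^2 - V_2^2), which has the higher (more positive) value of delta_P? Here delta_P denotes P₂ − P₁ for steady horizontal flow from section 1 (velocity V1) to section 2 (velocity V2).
delta_P(A) = -25.21 kPa, delta_P(B) = -31.99 kPa. Answer: A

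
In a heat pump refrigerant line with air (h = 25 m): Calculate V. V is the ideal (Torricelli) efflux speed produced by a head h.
Formula: V = \sqrt{2 g h}
V = √(2·9.81·25) = 22.15 m/s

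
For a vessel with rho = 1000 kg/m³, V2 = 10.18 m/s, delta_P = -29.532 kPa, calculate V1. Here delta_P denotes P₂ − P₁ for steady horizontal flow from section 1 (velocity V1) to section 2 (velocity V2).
Formula: \Delta P = \frac{1}{2} \rho (V_1^2 - V_2^2)
Substituting knowns: -29.532 = 0.5·1000·(V1² − 10.18²)/1000
Solving for V1: V1 = √(10.18² + 2·(-29.532·1000)/1000) = 6.676 m/s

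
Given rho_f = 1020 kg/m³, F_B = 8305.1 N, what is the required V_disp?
Formula: F_B = \rho_f g V_{disp}
Substituting knowns: 8305.1 = 1020·9.81·V_disp
Solving for V_disp: V_disp = 8305.1/(1020·9.81) = 0.83 m³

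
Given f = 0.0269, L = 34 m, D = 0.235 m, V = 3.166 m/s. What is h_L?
Formula: h_L = f \frac{L}{D} \frac{V^2}{2g}
h_L = 0.0269·(34/0.235)·3.166²/(2·9.81) = 1.988 m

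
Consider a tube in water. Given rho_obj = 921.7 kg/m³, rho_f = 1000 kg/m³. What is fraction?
Formula: f_{sub} = \frac{\rho_{obj}}{\rho_f}
fraction = 921.7/1000 = 0.9217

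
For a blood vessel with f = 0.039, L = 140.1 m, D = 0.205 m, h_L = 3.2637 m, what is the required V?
Formula: h_L = f \frac{L}{D} \frac{V^2}{2g}
Substituting knowns: 3.2637 = 0.039·(140.1/0.205)·V²/(2·9.81)
Solving for V: V = √(3.2637·2·9.81/(0.039·(140.1/0.205))) = 1.55 m/s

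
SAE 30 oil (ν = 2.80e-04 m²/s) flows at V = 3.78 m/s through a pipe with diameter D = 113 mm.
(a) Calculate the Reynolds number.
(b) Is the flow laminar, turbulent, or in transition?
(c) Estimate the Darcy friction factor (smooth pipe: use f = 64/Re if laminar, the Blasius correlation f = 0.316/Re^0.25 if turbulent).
(a) Re = V·D/ν = 3.78·0.113/2.80e-04 = 1525.5
(b) Flow regime: laminar (Re < 2300)
(c) Friction factor: f = 64/Re = 64/1525.5 = 0.04195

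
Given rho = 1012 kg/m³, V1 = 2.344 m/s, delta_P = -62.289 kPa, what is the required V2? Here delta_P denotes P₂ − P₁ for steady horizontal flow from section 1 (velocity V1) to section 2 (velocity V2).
Formula: \Delta P = \frac{1}{2} \rho (V_1^2 - V_2^2)
Substituting knowns: -62.289 = 0.5·1012·(2.344² − V2²)/1000
Solving for V2: V2 = √(2.344² − 2·(-62.289·1000)/1012) = 11.34 m/s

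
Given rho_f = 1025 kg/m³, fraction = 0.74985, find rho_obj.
Formula: f_{sub} = \frac{\rho_{obj}}{\rho_f}
Substituting knowns: 0.74985 = rho_obj/1025
Solving for rho_obj: rho_obj = 0.74985·1025 = 768.6 kg/m³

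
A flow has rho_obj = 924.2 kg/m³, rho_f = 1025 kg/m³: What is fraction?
Formula: f_{sub} = \frac{\rho_{obj}}{\rho_f}
fraction = 924.2/1025 = 0.9017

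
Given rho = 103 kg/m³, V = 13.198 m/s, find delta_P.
Formula: V = \sqrt{\frac{2 \Delta P}{\rho}}
Substituting knowns: 13.198 = √(2·(delta_P·1000)/103)
Solving for delta_P: delta_P = 13.198²·103/2/1000 = 8.971 kPa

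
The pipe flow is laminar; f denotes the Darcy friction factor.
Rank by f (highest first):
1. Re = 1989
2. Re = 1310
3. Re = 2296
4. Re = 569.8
Case 1: f = 0.03218
Case 2: f = 0.04885
Case 3: f = 0.02787
Case 4: f = 0.1123
Ranking (highest first): 4, 2, 1, 3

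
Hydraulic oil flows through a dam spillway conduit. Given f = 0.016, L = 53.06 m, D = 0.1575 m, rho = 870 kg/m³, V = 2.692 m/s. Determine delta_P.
Formula: \Delta P = f \frac{L}{D} \frac{\rho V^2}{2}
delta_P = 0.016·(53.06/0.1575)·0.5·870·2.692²/1000 = 16.99 kPa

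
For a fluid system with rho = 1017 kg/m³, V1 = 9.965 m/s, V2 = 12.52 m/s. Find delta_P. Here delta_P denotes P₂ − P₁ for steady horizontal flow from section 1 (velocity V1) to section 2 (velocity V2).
Formula: \Delta P = \frac{1}{2} \rho (V_1^2 - V_2^2)
delta_P = 0.5·1017·(9.965² − 12.52²)/1000 = -29.21 kPa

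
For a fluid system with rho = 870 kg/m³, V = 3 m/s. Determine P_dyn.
Formula: P_{dyn} = \frac{1}{2} \rho V^2
P_dyn = 0.5·870·3²/1000 = 3.915 kPa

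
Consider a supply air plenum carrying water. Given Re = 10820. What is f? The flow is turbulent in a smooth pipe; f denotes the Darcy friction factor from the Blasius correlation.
Formula: f = \frac{0.316}{Re^{0.25}}
f = 0.316/10820^0.25 = 0.03098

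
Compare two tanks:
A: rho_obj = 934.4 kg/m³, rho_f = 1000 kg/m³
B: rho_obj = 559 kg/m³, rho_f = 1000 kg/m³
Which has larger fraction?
fraction(A) = 0.9344, fraction(B) = 0.559. Answer: A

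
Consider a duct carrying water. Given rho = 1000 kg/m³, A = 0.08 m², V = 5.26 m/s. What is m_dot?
Formula: \dot{m} = \rho A V
m_dot = 1000·0.08·5.26 = 420.8 kg/s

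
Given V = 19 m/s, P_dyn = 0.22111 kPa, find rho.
Formula: P_{dyn} = \frac{1}{2} \rho V^2
Substituting knowns: 0.22111 = 0.5·rho·19²/1000
Solving for rho: rho = 2·(0.22111·1000)/19² = 1.225 kg/m³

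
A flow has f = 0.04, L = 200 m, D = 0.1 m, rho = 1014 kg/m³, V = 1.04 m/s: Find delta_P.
Formula: \Delta P = f \frac{L}{D} \frac{\rho V^2}{2}
delta_P = 0.04·(200/0.1)·0.5·1014·1.04²/1000 = 43.87 kPa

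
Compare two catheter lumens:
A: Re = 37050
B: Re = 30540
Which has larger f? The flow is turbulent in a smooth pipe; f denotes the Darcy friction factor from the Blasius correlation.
f(A) = 0.02278, f(B) = 0.0239. Answer: B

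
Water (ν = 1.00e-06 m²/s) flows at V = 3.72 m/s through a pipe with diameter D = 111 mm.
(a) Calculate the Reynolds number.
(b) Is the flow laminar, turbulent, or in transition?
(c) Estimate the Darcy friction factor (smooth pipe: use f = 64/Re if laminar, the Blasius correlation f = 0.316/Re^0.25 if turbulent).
(a) Re = V·D/ν = 3.72·0.111/1.00e-06 = 412920
(b) Flow regime: turbulent (Re > 4000)
(c) Friction factor: f = 0.316/Re^0.25 = 0.316/412920^0.25 = 0.01247 (Blasius is strictly valid for Re ≲ 1e5; used here as the smooth-pipe estimate the problem specifies)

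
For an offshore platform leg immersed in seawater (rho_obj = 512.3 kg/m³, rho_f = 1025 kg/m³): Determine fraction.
Formula: f_{sub} = \frac{\rho_{obj}}{\rho_f}
fraction = 512.3/1025 = 0.4998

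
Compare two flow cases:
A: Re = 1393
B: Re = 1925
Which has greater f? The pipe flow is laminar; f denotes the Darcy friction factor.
f(A) = 0.04594, f(B) = 0.03325. Answer: A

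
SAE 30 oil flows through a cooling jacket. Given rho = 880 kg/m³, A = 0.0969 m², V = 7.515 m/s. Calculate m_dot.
Formula: \dot{m} = \rho A V
m_dot = 880·0.0969·7.515 = 640.8 kg/s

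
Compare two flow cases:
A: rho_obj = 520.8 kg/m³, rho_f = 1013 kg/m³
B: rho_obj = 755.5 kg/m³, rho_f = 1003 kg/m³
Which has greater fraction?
fraction(A) = 0.5141, fraction(B) = 0.7532. Answer: B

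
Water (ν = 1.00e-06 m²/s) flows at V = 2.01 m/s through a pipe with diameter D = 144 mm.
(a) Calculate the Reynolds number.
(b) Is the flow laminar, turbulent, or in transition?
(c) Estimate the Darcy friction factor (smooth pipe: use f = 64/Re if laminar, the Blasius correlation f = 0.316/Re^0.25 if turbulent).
(a) Re = V·D/ν = 2.01·0.144/1.00e-06 = 289440
(b) Flow regime: turbulent (Re > 4000)
(c) Friction factor: f = 0.316/Re^0.25 = 0.316/289440^0.25 = 0.01362 (Blasius is strictly valid for Re ≲ 1e5; used here as the smooth-pipe estimate the problem specifies)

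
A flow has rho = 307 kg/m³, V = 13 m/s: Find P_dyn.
Formula: P_{dyn} = \frac{1}{2} \rho V^2
P_dyn = 0.5·307·13²/1000 = 25.94 kPa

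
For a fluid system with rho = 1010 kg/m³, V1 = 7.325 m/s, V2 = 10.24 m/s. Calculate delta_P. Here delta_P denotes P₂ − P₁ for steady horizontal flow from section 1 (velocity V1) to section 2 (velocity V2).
Formula: \Delta P = \frac{1}{2} \rho (V_1^2 - V_2^2)
delta_P = 0.5·1010·(7.325² − 10.24²)/1000 = -25.86 kPa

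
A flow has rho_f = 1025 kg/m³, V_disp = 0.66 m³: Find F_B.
Formula: F_B = \rho_f g V_{disp}
F_B = 1025·9.81·0.66 = 6636 N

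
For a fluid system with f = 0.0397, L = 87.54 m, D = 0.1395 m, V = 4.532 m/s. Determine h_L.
Formula: h_L = f \frac{L}{D} \frac{V^2}{2g}
h_L = 0.0397·(87.54/0.1395)·4.532²/(2·9.81) = 26.08 m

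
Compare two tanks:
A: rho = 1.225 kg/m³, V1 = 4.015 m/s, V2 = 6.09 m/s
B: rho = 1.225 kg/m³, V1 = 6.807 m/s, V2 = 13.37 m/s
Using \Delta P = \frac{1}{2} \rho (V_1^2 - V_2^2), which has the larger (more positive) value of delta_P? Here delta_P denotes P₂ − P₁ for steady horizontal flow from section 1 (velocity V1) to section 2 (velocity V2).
delta_P(A) = -0.01284 kPa, delta_P(B) = -0.08111 kPa. Answer: A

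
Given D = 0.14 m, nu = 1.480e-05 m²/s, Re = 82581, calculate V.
Formula: Re = \frac{V D}{\nu}
Substituting knowns: 82581 = V·0.14/1.480e-05
Solving for V: V = 82581·1.480e-05/0.14 = 8.73 m/s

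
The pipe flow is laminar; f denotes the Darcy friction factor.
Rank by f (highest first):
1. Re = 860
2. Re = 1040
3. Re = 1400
Case 1: f = 0.07442
Case 2: f = 0.06154
Case 3: f = 0.04571
Ranking (highest first): 1, 2, 3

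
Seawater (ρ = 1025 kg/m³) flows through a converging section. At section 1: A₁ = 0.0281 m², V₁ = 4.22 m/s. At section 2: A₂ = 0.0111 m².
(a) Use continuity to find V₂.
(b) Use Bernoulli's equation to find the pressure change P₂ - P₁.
(a) Continuity: A₁V₁=A₂V₂ -> V₂=A₁V₁/A₂=0.0281*4.22/0.0111=10.68 m/s
(b) Bernoulli: P₂-P₁=0.5*rho*(V₁^2-V₂^2)/1000=0.5*1025*(4.22^2-10.68^2)/1000=-49.33 kPa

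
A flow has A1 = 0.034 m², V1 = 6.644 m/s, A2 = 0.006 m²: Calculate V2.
Formula: V_2 = \frac{A_1 V_1}{A_2}
V2 = 0.034·6.644/0.006 = 37.65 m/s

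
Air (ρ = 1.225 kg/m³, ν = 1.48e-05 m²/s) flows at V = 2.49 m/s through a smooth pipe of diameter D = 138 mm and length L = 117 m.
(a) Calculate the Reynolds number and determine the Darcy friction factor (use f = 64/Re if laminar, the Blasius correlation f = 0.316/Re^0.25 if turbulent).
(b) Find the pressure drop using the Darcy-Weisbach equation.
(a) Re = V·D/ν = 2.49·0.138/1.48e-05 = 23218 → turbulent (Re > 4000); f = 0.316/Re^0.25 = 0.316/23218^0.25 = 0.025599
(b) Darcy-Weisbach: ΔP = f·(L/D)·½ρV²/1000 = 0.025599·(117/0.138)·½·1.225·2.49²/1000 = 0.08242 kPa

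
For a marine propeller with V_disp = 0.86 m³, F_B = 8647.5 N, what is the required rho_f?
Formula: F_B = \rho_f g V_{disp}
Substituting knowns: 8647.5 = rho_f·9.81·0.86
Solving for rho_f: rho_f = 8647.5/(9.81·0.86) = 1025 kg/m³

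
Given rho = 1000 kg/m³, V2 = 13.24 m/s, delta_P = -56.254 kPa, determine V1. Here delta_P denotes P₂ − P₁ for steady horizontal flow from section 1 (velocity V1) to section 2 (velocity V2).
Formula: \Delta P = \frac{1}{2} \rho (V_1^2 - V_2^2)
Substituting knowns: -56.254 = 0.5·1000·(V1² − 13.24²)/1000
Solving for V1: V1 = √(13.24² + 2·(-56.254·1000)/1000) = 7.924 m/s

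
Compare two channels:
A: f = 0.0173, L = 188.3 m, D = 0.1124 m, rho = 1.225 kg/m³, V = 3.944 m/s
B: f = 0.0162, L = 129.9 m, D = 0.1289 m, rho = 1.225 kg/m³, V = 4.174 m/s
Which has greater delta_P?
delta_P(A) = 0.2761 kPa, delta_P(B) = 0.1742 kPa. Answer: A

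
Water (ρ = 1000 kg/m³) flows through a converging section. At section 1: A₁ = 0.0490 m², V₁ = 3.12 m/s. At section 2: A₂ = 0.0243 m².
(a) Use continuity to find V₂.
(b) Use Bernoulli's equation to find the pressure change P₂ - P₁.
(a) Continuity: A₁V₁=A₂V₂ -> V₂=A₁V₁/A₂=0.0490*3.12/0.0243=6.29 m/s
(b) Bernoulli: P₂-P₁=0.5*rho*(V₁^2-V₂^2)/1000=0.5*1000*(3.12^2-6.29^2)/1000=-14.91 kPa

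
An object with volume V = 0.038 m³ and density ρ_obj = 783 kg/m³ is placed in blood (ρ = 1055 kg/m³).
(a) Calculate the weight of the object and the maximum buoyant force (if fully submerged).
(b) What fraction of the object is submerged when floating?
(a) W=rho_obj*g*V=783*9.81*0.038=291.9 N; F_B(max)=rho*g*V=1055*9.81*0.038=393.3 N
(b) Floating fraction=rho_obj/rho=783/1055=0.742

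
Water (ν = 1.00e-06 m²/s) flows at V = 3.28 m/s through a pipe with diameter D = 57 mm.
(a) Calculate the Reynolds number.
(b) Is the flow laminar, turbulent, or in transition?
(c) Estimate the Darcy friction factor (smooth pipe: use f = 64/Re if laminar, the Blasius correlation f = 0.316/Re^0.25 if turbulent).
(a) Re = V·D/ν = 3.28·0.057/1.00e-06 = 186960
(b) Flow regime: turbulent (Re > 4000)
(c) Friction factor: f = 0.316/Re^0.25 = 0.316/186960^0.25 = 0.0152 (Blasius is strictly valid for Re ≲ 1e5; used here as the smooth-pipe estimate the problem specifies)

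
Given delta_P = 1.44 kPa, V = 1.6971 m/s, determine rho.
Formula: V = \sqrt{\frac{2 \Delta P}{\rho}}
Substituting knowns: 1.6971 = √(2·(1.44·1000)/rho)
Solving for rho: rho = 2·(1.44·1000)/1.6971² = 999.9 kg/m³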